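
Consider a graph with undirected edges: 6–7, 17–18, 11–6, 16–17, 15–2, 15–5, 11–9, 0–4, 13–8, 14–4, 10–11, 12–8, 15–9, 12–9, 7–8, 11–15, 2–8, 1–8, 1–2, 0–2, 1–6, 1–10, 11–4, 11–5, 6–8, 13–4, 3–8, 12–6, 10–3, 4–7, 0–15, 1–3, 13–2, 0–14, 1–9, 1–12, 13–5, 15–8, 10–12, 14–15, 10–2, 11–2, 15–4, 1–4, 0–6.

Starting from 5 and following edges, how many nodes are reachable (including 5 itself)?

16

BFS from 5 visits: 5, 11, 13, 15, 2, 4, 6, 9, 10, 8, 0, 14, 1, 7, 12, 3
Reachable nodes: 16 of 19 total.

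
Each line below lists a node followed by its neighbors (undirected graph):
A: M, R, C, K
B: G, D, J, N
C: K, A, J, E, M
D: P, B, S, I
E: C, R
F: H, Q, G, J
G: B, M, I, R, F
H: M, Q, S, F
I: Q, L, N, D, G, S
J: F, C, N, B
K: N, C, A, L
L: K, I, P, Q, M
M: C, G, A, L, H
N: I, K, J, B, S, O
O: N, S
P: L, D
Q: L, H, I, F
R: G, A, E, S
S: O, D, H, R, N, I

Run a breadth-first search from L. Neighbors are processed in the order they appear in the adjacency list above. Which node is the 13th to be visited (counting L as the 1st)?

H

Visit L; enqueue K, I, P, Q, M → queue [K, I, P, Q, M]
Visit K; enqueue N, C, A → queue [I, P, Q, M, N, C, A]
Visit I; enqueue D, G, S → queue [P, Q, M, N, C, A, D, G, S]
Visit P → queue [Q, M, N, C, A, D, G, S]
Visit Q; enqueue H, F → queue [M, N, C, A, D, G, S, H, F]
Visit M → queue [N, C, A, D, G, S, H, F]
Visit N; enqueue J, B, O → queue [C, A, D, G, S, H, F, J, B, O]
Visit C; enqueue E → queue [A, D, G, S, H, F, J, B, O, E]
Visit A; enqueue R → queue [D, G, S, H, F, J, B, O, E, R]
Visit D → queue [G, S, H, F, J, B, O, E, R]
Visit G → queue [S, H, F, J, B, O, E, R]
Visit S → queue [H, F, J, B, O, E, R]
Visit H → queue [F, J, B, O, E, R]
Visit F → queue [J, B, O, E, R]
Visit J → queue [B, O, E, R]
Visit B → queue [O, E, R]
Visit O → queue [E, R]
Visit E → queue [R]
Visit R → queue []

Visit order: L, K, I, P, Q, M, N, C, A, D, G, S, H, F, J, B, O, E, R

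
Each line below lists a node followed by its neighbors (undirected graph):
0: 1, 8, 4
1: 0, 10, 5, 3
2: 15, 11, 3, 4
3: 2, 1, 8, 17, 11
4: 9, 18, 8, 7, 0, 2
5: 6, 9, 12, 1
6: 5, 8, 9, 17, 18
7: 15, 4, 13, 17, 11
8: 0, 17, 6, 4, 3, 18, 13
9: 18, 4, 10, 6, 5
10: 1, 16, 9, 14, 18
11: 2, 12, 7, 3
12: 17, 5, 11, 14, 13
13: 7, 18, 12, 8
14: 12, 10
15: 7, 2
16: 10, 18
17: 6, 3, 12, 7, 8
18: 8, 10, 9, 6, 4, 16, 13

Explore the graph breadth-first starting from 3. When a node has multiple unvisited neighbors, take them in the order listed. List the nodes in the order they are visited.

Visit 3; enqueue 2, 1, 8, 17, 11 → queue [2, 1, 8, 17, 11]
Visit 2; enqueue 15, 4 → queue [1, 8, 17, 11, 15, 4]
Visit 1; enqueue 0, 10, 5 → queue [8, 17, 11, 15, 4, 0, 10, 5]
Visit 8; enqueue 6, 18, 13 → queue [17, 11, 15, 4, 0, 10, 5, 6, 18, 13]
Visit 17; enqueue 12, 7 → queue [11, 15, 4, 0, 10, 5, 6, 18, 13, 12, 7]
Visit 11 → queue [15, 4, 0, 10, 5, 6, 18, 13, 12, 7]
Visit 15 → queue [4, 0, 10, 5, 6, 18, 13, 12, 7]
Visit 4; enqueue 9 → queue [0, 10, 5, 6, 18, 13, 12, 7, 9]
Visit 0 → queue [10, 5, 6, 18, 13, 12, 7, 9]
Visit 10; enqueue 16, 14 → queue [5, 6, 18, 13, 12, 7, 9, 16, 14]
Visit 5 → queue [6, 18, 13, 12, 7, 9, 16, 14]
Visit 6 → queue [18, 13, 12, 7, 9, 16, 14]
Visit 18 → queue [13, 12, 7, 9, 16, 14]
Visit 13 → queue [12, 7, 9, 16, 14]
Visit 12 → queue [7, 9, 16, 14]
Visit 7 → queue [9, 16, 14]
Visit 9 → queue [16, 14]
Visit 16 → queue [14]
Visit 14 → queue []

3 2 1 8 17 11 15 4 0 10 5 6 18 13 12 7 9 16 14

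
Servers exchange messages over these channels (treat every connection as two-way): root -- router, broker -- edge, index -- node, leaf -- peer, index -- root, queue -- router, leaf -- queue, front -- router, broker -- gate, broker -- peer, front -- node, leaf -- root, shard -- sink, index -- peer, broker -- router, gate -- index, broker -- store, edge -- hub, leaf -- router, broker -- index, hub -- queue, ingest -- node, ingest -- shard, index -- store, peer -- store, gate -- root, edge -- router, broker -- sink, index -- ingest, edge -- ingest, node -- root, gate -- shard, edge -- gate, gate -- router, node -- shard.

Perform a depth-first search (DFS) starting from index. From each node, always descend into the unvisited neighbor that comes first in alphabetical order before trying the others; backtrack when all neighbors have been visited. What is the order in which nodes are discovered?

index, broker, edge, gate, root, leaf, peer, store, queue, hub, router, front, node, ingest, shard, sink

Visit index
index → broker
broker → edge
edge → gate
gate → root
root → leaf
leaf → peer
peer → store
leaf → queue
queue → hub
queue → router
router → front
front → node
node → ingest
ingest → shard
shard → sink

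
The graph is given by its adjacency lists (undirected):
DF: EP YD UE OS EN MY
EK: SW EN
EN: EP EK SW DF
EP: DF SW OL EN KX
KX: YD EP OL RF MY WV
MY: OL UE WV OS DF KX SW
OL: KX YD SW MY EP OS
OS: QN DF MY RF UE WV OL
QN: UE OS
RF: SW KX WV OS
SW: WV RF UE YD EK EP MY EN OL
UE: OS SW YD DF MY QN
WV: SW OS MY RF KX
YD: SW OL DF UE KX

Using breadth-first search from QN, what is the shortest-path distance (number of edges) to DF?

2

Level 0: QN
Level 1: OS, UE
Level 2: DF, MY, OL, RF, SW, WV, YD
Level 3: EK, EN, EP, KX
DF first appears at level 2.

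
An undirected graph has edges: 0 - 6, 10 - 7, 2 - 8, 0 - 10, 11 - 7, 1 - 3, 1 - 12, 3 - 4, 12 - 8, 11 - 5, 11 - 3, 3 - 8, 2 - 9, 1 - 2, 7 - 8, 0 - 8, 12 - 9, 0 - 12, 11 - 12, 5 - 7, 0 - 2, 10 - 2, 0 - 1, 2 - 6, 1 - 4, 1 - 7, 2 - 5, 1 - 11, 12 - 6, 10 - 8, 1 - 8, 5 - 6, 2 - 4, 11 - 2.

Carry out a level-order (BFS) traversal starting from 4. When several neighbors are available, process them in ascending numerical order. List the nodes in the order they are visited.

Visit 4; enqueue 1, 2, 3 → queue [1, 2, 3]
Visit 1; enqueue 0, 7, 8, 11, 12 → queue [2, 3, 0, 7, 8, 11, 12]
Visit 2; enqueue 5, 6, 9, 10 → queue [3, 0, 7, 8, 11, 12, 5, 6, 9, 10]
Visit 3 → queue [0, 7, 8, 11, 12, 5, 6, 9, 10]
Visit 0 → queue [7, 8, 11, 12, 5, 6, 9, 10]
Visit 7 → queue [8, 11, 12, 5, 6, 9, 10]
Visit 8 → queue [11, 12, 5, 6, 9, 10]
Visit 11 → queue [12, 5, 6, 9, 10]
Visit 12 → queue [5, 6, 9, 10]
Visit 5 → queue [6, 9, 10]
Visit 6 → queue [9, 10]
Visit 9 → queue [10]
Visit 10 → queue []

4 → 1 → 2 → 3 → 0 → 7 → 8 → 11 → 12 → 5 → 6 → 9 → 10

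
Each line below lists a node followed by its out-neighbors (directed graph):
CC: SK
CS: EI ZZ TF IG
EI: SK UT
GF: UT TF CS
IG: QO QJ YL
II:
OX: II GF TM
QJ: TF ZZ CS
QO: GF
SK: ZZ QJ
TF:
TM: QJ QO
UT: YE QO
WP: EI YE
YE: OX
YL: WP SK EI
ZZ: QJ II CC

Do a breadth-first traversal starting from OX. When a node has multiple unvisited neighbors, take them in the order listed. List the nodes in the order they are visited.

OX -> II -> GF -> TM -> UT -> TF -> CS -> QJ -> QO -> YE -> EI -> ZZ -> IG -> SK -> CC -> YL -> WP

Visit OX; enqueue II, GF, TM → queue [II, GF, TM]
Visit II → queue [GF, TM]
Visit GF; enqueue UT, TF, CS → queue [TM, UT, TF, CS]
Visit TM; enqueue QJ, QO → queue [UT, TF, CS, QJ, QO]
Visit UT; enqueue YE → queue [TF, CS, QJ, QO, YE]
Visit TF → queue [CS, QJ, QO, YE]
Visit CS; enqueue EI, ZZ, IG → queue [QJ, QO, YE, EI, ZZ, IG]
Visit QJ → queue [QO, YE, EI, ZZ, IG]
Visit QO → queue [YE, EI, ZZ, IG]
Visit YE → queue [EI, ZZ, IG]
Visit EI; enqueue SK → queue [ZZ, IG, SK]
Visit ZZ; enqueue CC → queue [IG, SK, CC]
Visit IG; enqueue YL → queue [SK, CC, YL]
Visit SK → queue [CC, YL]
Visit CC → queue [YL]
Visit YL; enqueue WP → queue [WP]
Visit WP → queue []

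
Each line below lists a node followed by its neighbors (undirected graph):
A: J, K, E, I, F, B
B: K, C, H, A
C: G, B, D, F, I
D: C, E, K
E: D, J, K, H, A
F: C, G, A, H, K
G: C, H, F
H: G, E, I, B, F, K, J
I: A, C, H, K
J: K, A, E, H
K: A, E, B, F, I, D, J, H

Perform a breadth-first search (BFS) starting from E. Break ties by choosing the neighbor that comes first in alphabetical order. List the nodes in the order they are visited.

E A D H J K B F I C G

Visit E; enqueue A, D, H, J, K → queue [A, D, H, J, K]
Visit A; enqueue B, F, I → queue [D, H, J, K, B, F, I]
Visit D; enqueue C → queue [H, J, K, B, F, I, C]
Visit H; enqueue G → queue [J, K, B, F, I, C, G]
Visit J → queue [K, B, F, I, C, G]
Visit K → queue [B, F, I, C, G]
Visit B → queue [F, I, C, G]
Visit F → queue [I, C, G]
Visit I → queue [C, G]
Visit C → queue [G]
Visit G → queue []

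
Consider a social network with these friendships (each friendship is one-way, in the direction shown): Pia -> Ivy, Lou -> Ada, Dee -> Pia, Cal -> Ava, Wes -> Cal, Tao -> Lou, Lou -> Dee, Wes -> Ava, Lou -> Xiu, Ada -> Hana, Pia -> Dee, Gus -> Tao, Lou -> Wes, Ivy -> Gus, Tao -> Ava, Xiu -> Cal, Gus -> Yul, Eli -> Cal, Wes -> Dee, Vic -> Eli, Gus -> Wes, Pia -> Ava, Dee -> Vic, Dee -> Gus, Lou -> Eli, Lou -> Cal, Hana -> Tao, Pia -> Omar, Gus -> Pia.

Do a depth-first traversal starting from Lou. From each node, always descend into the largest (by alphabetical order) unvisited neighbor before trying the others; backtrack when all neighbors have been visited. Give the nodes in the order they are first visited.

Lou → Xiu → Cal → Ava → Wes → Dee → Vic → Eli → Pia → Omar → Ivy → Gus → Yul → Tao → Ada → Hana

Visit Lou
Lou → Xiu
Xiu → Cal
Cal → Ava
Lou → Wes
Wes → Dee
Dee → Vic
Vic → Eli
Dee → Pia
Pia → Omar
Pia → Ivy
Ivy → Gus
Gus → Yul
Gus → Tao
Lou → Ada
Ada → Hana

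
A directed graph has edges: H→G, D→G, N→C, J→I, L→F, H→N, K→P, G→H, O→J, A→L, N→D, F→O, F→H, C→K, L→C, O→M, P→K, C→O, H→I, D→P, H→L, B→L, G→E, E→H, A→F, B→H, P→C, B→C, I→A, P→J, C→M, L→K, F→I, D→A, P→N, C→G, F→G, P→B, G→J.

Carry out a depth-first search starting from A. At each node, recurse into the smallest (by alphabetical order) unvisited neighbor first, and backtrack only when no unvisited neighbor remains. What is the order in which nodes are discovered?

A → F → G → E → H → I → L → C → K → P → B → J → N → D → M → O

Visit A
A → F
F → G
G → E
E → H
H → I
H → L
L → C
C → K
K → P
P → B
P → J
P → N
N → D
C → M
C → O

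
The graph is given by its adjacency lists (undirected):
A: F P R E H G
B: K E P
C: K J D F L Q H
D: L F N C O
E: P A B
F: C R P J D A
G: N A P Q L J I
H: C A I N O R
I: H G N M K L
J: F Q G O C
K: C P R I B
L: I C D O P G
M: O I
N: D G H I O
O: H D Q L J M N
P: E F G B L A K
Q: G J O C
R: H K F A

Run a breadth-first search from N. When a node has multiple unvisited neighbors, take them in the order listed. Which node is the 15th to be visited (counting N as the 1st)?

M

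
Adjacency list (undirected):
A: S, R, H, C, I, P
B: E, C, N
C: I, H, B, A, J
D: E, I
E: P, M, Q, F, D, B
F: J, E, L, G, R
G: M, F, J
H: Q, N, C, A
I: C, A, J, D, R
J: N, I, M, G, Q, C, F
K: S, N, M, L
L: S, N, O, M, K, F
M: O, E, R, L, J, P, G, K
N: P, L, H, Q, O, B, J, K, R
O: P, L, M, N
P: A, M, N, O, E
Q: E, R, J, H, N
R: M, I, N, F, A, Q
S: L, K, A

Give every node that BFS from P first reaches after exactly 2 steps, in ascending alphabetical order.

B, C, D, F, G, H, I, J, K, L, Q, R, S

Level 0: P
Level 1: A, E, M, N, O
Level 2: B, C, D, F, G, H, I, J, K, L, Q, R, S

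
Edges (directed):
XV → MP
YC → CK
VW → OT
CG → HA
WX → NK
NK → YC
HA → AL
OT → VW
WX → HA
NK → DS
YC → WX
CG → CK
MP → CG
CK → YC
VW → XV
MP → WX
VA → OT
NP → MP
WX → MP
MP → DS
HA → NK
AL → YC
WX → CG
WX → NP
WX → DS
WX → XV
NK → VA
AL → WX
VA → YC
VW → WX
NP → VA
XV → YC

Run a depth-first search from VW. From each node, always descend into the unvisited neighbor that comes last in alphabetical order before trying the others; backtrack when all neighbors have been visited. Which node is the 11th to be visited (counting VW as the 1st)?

HA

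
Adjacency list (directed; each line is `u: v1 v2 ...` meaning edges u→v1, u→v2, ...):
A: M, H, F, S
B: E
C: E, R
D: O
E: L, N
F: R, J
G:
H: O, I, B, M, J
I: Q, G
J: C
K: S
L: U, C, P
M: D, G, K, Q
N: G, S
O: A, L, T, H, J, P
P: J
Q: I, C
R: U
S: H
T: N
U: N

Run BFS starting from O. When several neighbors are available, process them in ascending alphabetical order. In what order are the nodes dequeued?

O, A, H, J, L, P, T, F, M, S, B, I, C, U, N, R, D, G, K, Q, E

Visit O; enqueue A, H, J, L, P, T → queue [A, H, J, L, P, T]
Visit A; enqueue F, M, S → queue [H, J, L, P, T, F, M, S]
Visit H; enqueue B, I → queue [J, L, P, T, F, M, S, B, I]
Visit J; enqueue C → queue [L, P, T, F, M, S, B, I, C]
Visit L; enqueue U → queue [P, T, F, M, S, B, I, C, U]
Visit P → queue [T, F, M, S, B, I, C, U]
Visit T; enqueue N → queue [F, M, S, B, I, C, U, N]
Visit F; enqueue R → queue [M, S, B, I, C, U, N, R]
Visit M; enqueue D, G, K, Q → queue [S, B, I, C, U, N, R, D, G, K, Q]
Visit S → queue [B, I, C, U, N, R, D, G, K, Q]
Visit B; enqueue E → queue [I, C, U, N, R, D, G, K, Q, E]
Visit I → queue [C, U, N, R, D, G, K, Q, E]
Visit C → queue [U, N, R, D, G, K, Q, E]
Visit U → queue [N, R, D, G, K, Q, E]
Visit N → queue [R, D, G, K, Q, E]
Visit R → queue [D, G, K, Q, E]
Visit D → queue [G, K, Q, E]
Visit G → queue [K, Q, E]
Visit K → queue [Q, E]
Visit Q → queue [E]
Visit E → queue []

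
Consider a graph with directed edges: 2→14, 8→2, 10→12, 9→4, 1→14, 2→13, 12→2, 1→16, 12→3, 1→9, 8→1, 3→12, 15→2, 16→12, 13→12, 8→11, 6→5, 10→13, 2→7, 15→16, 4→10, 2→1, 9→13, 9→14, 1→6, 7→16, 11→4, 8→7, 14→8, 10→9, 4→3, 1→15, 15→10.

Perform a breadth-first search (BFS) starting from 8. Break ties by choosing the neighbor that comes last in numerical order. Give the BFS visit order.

Visit 8; enqueue 11, 7, 2, 1 → queue [11, 7, 2, 1]
Visit 11; enqueue 4 → queue [7, 2, 1, 4]
Visit 7; enqueue 16 → queue [2, 1, 4, 16]
Visit 2; enqueue 14, 13 → queue [1, 4, 16, 14, 13]
Visit 1; enqueue 15, 9, 6 → queue [4, 16, 14, 13, 15, 9, 6]
Visit 4; enqueue 10, 3 → queue [16, 14, 13, 15, 9, 6, 10, 3]
Visit 16; enqueue 12 → queue [14, 13, 15, 9, 6, 10, 3, 12]
Visit 14 → queue [13, 15, 9, 6, 10, 3, 12]
Visit 13 → queue [15, 9, 6, 10, 3, 12]
Visit 15 → queue [9, 6, 10, 3, 12]
Visit 9 → queue [6, 10, 3, 12]
Visit 6; enqueue 5 → queue [10, 3, 12, 5]
Visit 10 → queue [3, 12, 5]
Visit 3 → queue [12, 5]
Visit 12 → queue [5]
Visit 5 → queue []

8, 11, 7, 2, 1, 4, 16, 14, 13, 15, 9, 6, 10, 3, 12, 5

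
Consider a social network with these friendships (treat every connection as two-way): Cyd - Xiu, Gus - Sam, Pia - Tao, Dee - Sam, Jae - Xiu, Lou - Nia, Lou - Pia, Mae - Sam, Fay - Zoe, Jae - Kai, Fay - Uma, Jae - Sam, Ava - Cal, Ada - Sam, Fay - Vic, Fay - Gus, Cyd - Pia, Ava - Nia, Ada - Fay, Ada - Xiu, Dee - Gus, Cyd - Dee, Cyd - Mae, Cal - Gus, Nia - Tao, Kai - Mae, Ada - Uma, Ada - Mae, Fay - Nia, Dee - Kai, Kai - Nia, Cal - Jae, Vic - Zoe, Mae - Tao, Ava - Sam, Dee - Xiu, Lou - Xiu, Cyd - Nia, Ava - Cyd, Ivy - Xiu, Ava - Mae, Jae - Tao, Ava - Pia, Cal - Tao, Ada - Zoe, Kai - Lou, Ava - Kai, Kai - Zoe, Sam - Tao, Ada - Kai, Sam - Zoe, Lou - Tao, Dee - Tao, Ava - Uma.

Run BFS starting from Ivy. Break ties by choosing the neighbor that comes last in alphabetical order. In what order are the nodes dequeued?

Visit Ivy; enqueue Xiu → queue [Xiu]
Visit Xiu; enqueue Lou, Jae, Dee, Cyd, Ada → queue [Lou, Jae, Dee, Cyd, Ada]
Visit Lou; enqueue Tao, Pia, Nia, Kai → queue [Jae, Dee, Cyd, Ada, Tao, Pia, Nia, Kai]
Visit Jae; enqueue Sam, Cal → queue [Dee, Cyd, Ada, Tao, Pia, Nia, Kai, Sam, Cal]
Visit Dee; enqueue Gus → queue [Cyd, Ada, Tao, Pia, Nia, Kai, Sam, Cal, Gus]
Visit Cyd; enqueue Mae, Ava → queue [Ada, Tao, Pia, Nia, Kai, Sam, Cal, Gus, Mae, Ava]
Visit Ada; enqueue Zoe, Uma, Fay → queue [Tao, Pia, Nia, Kai, Sam, Cal, Gus, Mae, Ava, Zoe, Uma, Fay]
Visit Tao → queue [Pia, Nia, Kai, Sam, Cal, Gus, Mae, Ava, Zoe, Uma, Fay]
Visit Pia → queue [Nia, Kai, Sam, Cal, Gus, Mae, Ava, Zoe, Uma, Fay]
Visit Nia → queue [Kai, Sam, Cal, Gus, Mae, Ava, Zoe, Uma, Fay]
Visit Kai → queue [Sam, Cal, Gus, Mae, Ava, Zoe, Uma, Fay]
Visit Sam → queue [Cal, Gus, Mae, Ava, Zoe, Uma, Fay]
Visit Cal → queue [Gus, Mae, Ava, Zoe, Uma, Fay]
Visit Gus → queue [Mae, Ava, Zoe, Uma, Fay]
Visit Mae → queue [Ava, Zoe, Uma, Fay]
Visit Ava → queue [Zoe, Uma, Fay]
Visit Zoe; enqueue Vic → queue [Uma, Fay, Vic]
Visit Uma → queue [Fay, Vic]
Visit Fay → queue [Vic]
Visit Vic → queue []

Ivy, Xiu, Lou, Jae, Dee, Cyd, Ada, Tao, Pia, Nia, Kai, Sam, Cal, Gus, Mae, Ava, Zoe, Uma, Fay, Vic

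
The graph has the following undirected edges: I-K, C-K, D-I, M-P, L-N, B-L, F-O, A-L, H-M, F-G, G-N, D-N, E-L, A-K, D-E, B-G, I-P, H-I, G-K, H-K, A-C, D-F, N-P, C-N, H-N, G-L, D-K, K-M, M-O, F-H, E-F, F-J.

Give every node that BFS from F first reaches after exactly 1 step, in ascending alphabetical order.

Level 0: F
Level 1: D, E, G, H, J, O
Level 2: B, I, K, L, M, N
Level 3: A, C, P

D, E, G, H, J, O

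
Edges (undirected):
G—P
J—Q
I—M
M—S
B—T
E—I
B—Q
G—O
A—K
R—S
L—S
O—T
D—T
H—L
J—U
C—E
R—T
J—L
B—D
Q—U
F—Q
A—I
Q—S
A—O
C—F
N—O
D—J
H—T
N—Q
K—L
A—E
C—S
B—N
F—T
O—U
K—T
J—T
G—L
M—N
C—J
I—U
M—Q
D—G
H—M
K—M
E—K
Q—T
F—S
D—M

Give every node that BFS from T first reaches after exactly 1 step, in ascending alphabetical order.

B, D, F, H, J, K, O, Q, R

Level 0: T
Level 1: B, D, F, H, J, K, O, Q, R
Level 2: A, C, E, G, L, M, N, S, U
Level 3: I, P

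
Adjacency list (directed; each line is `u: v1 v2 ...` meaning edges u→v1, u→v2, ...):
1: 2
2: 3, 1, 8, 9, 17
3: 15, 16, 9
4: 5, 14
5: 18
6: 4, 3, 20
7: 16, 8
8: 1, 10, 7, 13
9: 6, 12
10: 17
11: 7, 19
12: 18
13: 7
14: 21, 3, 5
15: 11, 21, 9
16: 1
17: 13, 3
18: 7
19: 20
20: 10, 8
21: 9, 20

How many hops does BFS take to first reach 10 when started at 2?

Level 0: 2
Level 1: 1, 3, 8, 9, 17
Level 2: 6, 7, 10, 12, 13, 15, 16
Level 3: 4, 11, 18, 20, 21
Level 4: 5, 14, 19
10 first appears at level 2.

2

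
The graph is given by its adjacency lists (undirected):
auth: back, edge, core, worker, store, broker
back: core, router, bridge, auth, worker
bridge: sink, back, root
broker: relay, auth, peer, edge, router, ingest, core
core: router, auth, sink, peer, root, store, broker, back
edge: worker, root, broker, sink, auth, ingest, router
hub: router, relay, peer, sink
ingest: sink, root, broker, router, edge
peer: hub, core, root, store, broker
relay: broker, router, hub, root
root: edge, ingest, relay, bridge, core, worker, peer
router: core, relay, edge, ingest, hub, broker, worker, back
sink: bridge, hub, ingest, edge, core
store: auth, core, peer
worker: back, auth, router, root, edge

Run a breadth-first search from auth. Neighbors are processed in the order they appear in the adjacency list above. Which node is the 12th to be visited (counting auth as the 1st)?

ingest

Visit auth; enqueue back, edge, core, worker, store, broker → queue [back, edge, core, worker, store, broker]
Visit back; enqueue router, bridge → queue [edge, core, worker, store, broker, router, bridge]
Visit edge; enqueue root, sink, ingest → queue [core, worker, store, broker, router, bridge, root, sink, ingest]
Visit core; enqueue peer → queue [worker, store, broker, router, bridge, root, sink, ingest, peer]
Visit worker → queue [store, broker, router, bridge, root, sink, ingest, peer]
Visit store → queue [broker, router, bridge, root, sink, ingest, peer]
Visit broker; enqueue relay → queue [router, bridge, root, sink, ingest, peer, relay]
Visit router; enqueue hub → queue [bridge, root, sink, ingest, peer, relay, hub]
Visit bridge → queue [root, sink, ingest, peer, relay, hub]
Visit root → queue [sink, ingest, peer, relay, hub]
Visit sink → queue [ingest, peer, relay, hub]
Visit ingest → queue [peer, relay, hub]
Visit peer → queue [relay, hub]
Visit relay → queue [hub]
Visit hub → queue []

Visit order: auth, back, edge, core, worker, store, broker, router, bridge, root, sink, ingest, peer, relay, hub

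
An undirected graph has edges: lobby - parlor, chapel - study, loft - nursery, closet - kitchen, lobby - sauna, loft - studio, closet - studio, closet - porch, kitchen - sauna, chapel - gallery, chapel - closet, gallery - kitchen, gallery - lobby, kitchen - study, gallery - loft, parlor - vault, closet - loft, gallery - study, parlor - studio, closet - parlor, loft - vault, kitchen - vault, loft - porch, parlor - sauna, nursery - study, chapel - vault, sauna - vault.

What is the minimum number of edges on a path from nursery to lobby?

3

Level 0: nursery
Level 1: loft, study
Level 2: chapel, closet, gallery, kitchen, porch, studio, vault
Level 3: lobby, parlor, sauna
lobby first appears at level 3.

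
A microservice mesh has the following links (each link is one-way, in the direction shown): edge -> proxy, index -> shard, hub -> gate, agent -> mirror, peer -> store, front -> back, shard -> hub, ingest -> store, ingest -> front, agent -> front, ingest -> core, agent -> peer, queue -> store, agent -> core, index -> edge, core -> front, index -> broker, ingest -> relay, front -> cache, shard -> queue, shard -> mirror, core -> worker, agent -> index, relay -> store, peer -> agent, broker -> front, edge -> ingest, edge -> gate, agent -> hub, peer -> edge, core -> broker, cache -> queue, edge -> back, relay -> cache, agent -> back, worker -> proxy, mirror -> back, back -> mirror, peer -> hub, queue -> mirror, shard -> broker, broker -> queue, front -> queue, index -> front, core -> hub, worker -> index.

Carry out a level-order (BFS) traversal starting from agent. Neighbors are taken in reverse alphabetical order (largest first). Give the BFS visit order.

agent peer mirror index hub front core back store edge shard broker gate queue cache worker proxy ingest relay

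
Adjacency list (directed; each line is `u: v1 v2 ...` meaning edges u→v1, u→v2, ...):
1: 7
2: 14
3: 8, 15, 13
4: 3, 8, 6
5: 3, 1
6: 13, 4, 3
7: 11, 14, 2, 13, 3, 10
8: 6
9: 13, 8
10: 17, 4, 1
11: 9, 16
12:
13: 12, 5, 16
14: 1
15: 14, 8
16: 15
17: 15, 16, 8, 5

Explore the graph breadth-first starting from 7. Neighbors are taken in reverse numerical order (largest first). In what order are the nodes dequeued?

Visit 7; enqueue 14, 13, 11, 10, 3, 2 → queue [14, 13, 11, 10, 3, 2]
Visit 14; enqueue 1 → queue [13, 11, 10, 3, 2, 1]
Visit 13; enqueue 16, 12, 5 → queue [11, 10, 3, 2, 1, 16, 12, 5]
Visit 11; enqueue 9 → queue [10, 3, 2, 1, 16, 12, 5, 9]
Visit 10; enqueue 17, 4 → queue [3, 2, 1, 16, 12, 5, 9, 17, 4]
Visit 3; enqueue 15, 8 → queue [2, 1, 16, 12, 5, 9, 17, 4, 15, 8]
Visit 2 → queue [1, 16, 12, 5, 9, 17, 4, 15, 8]
Visit 1 → queue [16, 12, 5, 9, 17, 4, 15, 8]
Visit 16 → queue [12, 5, 9, 17, 4, 15, 8]
Visit 12 → queue [5, 9, 17, 4, 15, 8]
Visit 5 → queue [9, 17, 4, 15, 8]
Visit 9 → queue [17, 4, 15, 8]
Visit 17 → queue [4, 15, 8]
Visit 4; enqueue 6 → queue [15, 8, 6]
Visit 15 → queue [8, 6]
Visit 8 → queue [6]
Visit 6 → queue []

7 14 13 11 10 3 2 1 16 12 5 9 17 4 15 8 6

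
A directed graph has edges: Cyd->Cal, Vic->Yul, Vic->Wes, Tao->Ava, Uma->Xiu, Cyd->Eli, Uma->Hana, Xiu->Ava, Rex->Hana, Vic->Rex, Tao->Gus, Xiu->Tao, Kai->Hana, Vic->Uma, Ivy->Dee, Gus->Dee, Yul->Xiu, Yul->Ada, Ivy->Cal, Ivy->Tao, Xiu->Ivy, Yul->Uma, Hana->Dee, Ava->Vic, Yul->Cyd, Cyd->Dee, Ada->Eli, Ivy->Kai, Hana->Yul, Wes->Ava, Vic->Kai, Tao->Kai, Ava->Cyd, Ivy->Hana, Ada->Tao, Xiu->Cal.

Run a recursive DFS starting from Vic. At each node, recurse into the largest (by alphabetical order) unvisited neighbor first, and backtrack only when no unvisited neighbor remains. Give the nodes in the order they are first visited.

Vic -> Yul -> Xiu -> Tao -> Kai -> Hana -> Dee -> Gus -> Ava -> Cyd -> Eli -> Cal -> Ivy -> Uma -> Ada -> Wes -> Rex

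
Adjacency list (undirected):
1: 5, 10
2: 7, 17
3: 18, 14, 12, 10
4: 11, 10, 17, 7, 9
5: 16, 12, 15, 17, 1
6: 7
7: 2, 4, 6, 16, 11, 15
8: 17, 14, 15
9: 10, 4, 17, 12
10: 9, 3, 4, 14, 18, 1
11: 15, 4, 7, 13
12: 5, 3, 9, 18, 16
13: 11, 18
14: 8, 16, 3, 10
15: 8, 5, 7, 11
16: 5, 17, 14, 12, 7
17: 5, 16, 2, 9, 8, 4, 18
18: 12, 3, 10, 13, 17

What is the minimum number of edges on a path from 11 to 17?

2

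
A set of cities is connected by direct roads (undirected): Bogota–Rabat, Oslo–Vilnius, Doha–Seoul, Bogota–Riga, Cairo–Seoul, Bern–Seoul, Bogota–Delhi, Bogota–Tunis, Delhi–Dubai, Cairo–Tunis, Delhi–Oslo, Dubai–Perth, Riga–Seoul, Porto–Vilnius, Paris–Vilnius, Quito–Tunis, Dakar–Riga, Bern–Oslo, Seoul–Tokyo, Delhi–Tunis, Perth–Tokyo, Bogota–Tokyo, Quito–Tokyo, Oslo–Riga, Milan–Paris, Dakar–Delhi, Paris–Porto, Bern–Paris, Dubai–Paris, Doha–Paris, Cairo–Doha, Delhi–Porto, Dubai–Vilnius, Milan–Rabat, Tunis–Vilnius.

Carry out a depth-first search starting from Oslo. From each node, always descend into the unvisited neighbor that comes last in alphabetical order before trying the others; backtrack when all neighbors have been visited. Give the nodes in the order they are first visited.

Oslo -> Vilnius -> Tunis -> Quito -> Tokyo -> Seoul -> Riga -> Dakar -> Delhi -> Porto -> Paris -> Milan -> Rabat -> Bogota -> Dubai -> Perth -> Doha -> Cairo -> Bern

Visit Oslo
Oslo → Vilnius
Vilnius → Tunis
Tunis → Quito
Quito → Tokyo
Tokyo → Seoul
Seoul → Riga
Riga → Dakar
Dakar → Delhi
Delhi → Porto
Porto → Paris
Paris → Milan
Milan → Rabat
Rabat → Bogota
Paris → Dubai
Dubai → Perth
Paris → Doha
Doha → Cairo
Paris → Bern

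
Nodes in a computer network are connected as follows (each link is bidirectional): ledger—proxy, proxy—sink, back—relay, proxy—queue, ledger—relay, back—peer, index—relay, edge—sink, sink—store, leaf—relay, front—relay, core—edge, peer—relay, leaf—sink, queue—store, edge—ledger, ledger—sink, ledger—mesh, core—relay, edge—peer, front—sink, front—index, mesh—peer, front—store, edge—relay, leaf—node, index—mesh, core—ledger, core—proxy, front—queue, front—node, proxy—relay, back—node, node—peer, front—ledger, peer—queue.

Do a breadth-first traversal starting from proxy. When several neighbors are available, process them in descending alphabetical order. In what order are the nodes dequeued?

Visit proxy; enqueue sink, relay, queue, ledger, core → queue [sink, relay, queue, ledger, core]
Visit sink; enqueue store, leaf, front, edge → queue [relay, queue, ledger, core, store, leaf, front, edge]
Visit relay; enqueue peer, index, back → queue [queue, ledger, core, store, leaf, front, edge, peer, index, back]
Visit queue → queue [ledger, core, store, leaf, front, edge, peer, index, back]
Visit ledger; enqueue mesh → queue [core, store, leaf, front, edge, peer, index, back, mesh]
Visit core → queue [store, leaf, front, edge, peer, index, back, mesh]
Visit store → queue [leaf, front, edge, peer, index, back, mesh]
Visit leaf; enqueue node → queue [front, edge, peer, index, back, mesh, node]
Visit front → queue [edge, peer, index, back, mesh, node]
Visit edge → queue [peer, index, back, mesh, node]
Visit peer → queue [index, back, mesh, node]
Visit index → queue [back, mesh, node]
Visit back → queue [mesh, node]
Visit mesh → queue [node]
Visit node → queue []

proxy, sink, relay, queue, ledger, core, store, leaf, front, edge, peer, index, back, mesh, node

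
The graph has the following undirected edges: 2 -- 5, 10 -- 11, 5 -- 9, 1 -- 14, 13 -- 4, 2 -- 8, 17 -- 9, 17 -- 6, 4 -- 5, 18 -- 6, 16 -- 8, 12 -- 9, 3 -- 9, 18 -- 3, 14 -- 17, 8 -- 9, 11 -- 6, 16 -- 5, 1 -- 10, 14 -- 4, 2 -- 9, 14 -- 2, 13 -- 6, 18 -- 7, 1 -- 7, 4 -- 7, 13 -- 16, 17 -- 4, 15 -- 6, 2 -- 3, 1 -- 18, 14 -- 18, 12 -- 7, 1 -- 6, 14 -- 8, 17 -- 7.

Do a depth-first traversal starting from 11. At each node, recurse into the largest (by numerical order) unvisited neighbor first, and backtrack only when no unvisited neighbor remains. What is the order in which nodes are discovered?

Visit 11
11 → 10
10 → 1
1 → 18
18 → 14
14 → 17
17 → 9
9 → 12
12 → 7
7 → 4
4 → 13
13 → 16
16 → 8
8 → 2
2 → 5
2 → 3
13 → 6
6 → 15

11 → 10 → 1 → 18 → 14 → 17 → 9 → 12 → 7 → 4 → 13 → 16 → 8 → 2 → 5 → 3 → 6 → 15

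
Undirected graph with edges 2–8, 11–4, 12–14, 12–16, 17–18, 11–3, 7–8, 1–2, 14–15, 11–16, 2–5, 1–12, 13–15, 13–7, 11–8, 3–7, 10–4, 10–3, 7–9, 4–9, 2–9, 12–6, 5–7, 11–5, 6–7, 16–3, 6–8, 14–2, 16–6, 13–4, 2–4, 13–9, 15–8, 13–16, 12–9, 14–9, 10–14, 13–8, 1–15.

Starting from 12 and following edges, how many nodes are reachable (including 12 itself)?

BFS from 12 visits: 12, 1, 6, 9, 14, 16, 2, 15, 7, 8, 4, 13, 10, 3, 11, 5
Reachable nodes: 16 of 18 total.

16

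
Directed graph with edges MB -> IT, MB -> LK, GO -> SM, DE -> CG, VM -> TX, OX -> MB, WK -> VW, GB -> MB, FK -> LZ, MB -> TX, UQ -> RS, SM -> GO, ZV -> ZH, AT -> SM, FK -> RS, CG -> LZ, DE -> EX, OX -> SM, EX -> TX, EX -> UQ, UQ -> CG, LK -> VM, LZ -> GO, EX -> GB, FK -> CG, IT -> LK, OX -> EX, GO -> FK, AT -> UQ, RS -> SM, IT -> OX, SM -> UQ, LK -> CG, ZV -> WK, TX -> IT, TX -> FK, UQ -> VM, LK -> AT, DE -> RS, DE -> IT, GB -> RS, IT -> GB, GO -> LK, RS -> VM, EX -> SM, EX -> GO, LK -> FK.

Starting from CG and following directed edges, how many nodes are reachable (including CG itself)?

BFS from CG visits: CG, LZ, GO, SM, LK, FK, UQ, VM, AT, RS, TX, IT, OX, GB, MB, EX
Reachable nodes: 16 of 21 total.

16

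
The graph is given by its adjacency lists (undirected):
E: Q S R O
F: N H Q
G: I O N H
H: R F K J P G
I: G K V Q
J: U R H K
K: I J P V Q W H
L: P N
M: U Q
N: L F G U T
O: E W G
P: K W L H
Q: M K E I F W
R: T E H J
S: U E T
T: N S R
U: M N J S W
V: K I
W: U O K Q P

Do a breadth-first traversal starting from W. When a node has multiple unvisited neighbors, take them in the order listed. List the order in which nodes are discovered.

W, U, O, K, Q, P, M, N, J, S, E, G, I, V, H, F, L, T, R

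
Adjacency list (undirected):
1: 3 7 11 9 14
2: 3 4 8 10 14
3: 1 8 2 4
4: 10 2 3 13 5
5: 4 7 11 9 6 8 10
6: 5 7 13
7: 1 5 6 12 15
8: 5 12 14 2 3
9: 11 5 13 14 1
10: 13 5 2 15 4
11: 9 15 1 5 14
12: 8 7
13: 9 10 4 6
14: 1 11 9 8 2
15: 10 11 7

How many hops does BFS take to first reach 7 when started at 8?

Level 0: 8
Level 1: 2, 3, 5, 12, 14
Level 2: 1, 4, 6, 7, 9, 10, 11
Level 3: 13, 15
7 first appears at level 2.

2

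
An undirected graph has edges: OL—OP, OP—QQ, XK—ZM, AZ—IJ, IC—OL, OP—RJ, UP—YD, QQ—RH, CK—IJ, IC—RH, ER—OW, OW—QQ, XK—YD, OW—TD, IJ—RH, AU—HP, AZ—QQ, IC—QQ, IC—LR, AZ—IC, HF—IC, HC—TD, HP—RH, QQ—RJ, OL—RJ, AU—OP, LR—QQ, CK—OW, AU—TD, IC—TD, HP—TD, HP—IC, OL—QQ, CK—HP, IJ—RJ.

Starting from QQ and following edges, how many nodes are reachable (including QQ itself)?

17

BFS from QQ visits: QQ, AZ, IC, LR, OL, OP, OW, RH, RJ, IJ, HF, HP, TD, AU, CK, ER, HC
Reachable nodes: 17 of 21 total.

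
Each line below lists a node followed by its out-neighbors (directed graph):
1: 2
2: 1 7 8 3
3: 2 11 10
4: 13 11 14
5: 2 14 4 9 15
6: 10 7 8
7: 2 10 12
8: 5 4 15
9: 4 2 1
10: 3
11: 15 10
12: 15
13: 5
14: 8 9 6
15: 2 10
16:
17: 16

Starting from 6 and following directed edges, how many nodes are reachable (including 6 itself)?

15

BFS from 6 visits: 6, 10, 7, 8, 3, 2, 12, 5, 4, 15, 11, 1, 14, 9, 13
Reachable nodes: 15 of 17 total.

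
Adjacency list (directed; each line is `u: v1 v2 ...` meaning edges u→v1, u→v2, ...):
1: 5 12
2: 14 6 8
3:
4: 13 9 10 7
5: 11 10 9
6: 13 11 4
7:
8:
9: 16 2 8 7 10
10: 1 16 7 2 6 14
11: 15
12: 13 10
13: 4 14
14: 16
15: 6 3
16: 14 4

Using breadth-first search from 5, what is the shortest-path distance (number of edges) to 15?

2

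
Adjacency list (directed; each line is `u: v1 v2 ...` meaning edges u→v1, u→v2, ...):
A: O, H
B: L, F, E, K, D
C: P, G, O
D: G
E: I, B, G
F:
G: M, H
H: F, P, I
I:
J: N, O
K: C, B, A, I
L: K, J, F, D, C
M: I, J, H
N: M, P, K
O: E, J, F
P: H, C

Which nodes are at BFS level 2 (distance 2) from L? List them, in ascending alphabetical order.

A, B, G, I, N, O, P

Level 0: L
Level 1: C, D, F, J, K
Level 2: A, B, G, I, N, O, P
Level 3: E, H, M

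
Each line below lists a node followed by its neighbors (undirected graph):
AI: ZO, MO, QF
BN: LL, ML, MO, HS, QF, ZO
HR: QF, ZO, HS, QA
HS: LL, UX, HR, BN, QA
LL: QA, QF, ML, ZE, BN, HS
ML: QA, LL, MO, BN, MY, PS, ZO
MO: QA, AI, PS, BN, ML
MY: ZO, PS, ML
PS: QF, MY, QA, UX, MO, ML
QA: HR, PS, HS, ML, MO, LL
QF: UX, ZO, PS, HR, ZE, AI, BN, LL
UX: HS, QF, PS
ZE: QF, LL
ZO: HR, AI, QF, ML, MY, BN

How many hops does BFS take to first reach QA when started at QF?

2

Level 0: QF
Level 1: AI, BN, HR, LL, PS, UX, ZE, ZO
Level 2: HS, ML, MO, MY, QA
QA first appears at level 2.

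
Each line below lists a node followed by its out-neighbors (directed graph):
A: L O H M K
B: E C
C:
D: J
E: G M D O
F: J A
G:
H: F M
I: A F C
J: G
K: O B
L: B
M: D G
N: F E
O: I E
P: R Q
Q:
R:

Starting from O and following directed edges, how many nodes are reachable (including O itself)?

BFS from O visits: O, E, I, D, G, M, A, C, F, J, H, K, L, B
Reachable nodes: 14 of 18 total.

14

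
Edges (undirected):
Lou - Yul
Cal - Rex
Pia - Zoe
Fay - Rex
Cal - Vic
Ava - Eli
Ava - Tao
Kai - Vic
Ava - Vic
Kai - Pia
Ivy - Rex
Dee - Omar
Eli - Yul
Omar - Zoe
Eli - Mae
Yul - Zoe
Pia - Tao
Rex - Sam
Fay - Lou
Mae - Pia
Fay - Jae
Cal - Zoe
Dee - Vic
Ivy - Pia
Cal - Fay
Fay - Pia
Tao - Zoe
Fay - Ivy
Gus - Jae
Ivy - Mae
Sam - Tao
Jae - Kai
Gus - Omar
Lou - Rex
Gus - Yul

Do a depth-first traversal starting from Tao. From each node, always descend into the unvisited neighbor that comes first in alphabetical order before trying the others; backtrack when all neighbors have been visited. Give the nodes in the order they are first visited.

Tao → Ava → Eli → Mae → Ivy → Fay → Cal → Rex → Lou → Yul → Gus → Jae → Kai → Pia → Zoe → Omar → Dee → Vic → Sam

Visit Tao
Tao → Ava
Ava → Eli
Eli → Mae
Mae → Ivy
Ivy → Fay
Fay → Cal
Cal → Rex
Rex → Lou
Lou → Yul
Yul → Gus
Gus → Jae
Jae → Kai
Kai → Pia
Pia → Zoe
Zoe → Omar
Omar → Dee
Dee → Vic
Rex → Sam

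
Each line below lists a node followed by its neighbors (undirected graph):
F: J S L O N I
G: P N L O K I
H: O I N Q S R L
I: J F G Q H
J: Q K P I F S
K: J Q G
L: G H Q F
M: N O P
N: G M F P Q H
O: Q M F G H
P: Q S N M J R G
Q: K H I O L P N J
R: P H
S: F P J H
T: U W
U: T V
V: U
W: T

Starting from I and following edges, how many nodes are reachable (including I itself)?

BFS from I visits: I, Q, J, H, G, F, P, O, N, L, K, S, R, M
Reachable nodes: 14 of 18 total.

14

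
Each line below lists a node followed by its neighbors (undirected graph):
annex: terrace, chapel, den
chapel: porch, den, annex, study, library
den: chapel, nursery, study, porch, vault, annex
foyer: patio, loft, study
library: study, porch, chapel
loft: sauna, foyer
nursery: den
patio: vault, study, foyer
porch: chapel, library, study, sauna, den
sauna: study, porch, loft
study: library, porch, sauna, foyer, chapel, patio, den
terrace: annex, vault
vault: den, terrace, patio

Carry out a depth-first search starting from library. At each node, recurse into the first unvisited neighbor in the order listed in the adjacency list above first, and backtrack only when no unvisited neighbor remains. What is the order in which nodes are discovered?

Visit library
library → study
study → porch
porch → chapel
chapel → den
den → nursery
den → vault
vault → terrace
terrace → annex
vault → patio
patio → foyer
foyer → loft
loft → sauna

library -> study -> porch -> chapel -> den -> nursery -> vault -> terrace -> annex -> patio -> foyer -> loft -> sauna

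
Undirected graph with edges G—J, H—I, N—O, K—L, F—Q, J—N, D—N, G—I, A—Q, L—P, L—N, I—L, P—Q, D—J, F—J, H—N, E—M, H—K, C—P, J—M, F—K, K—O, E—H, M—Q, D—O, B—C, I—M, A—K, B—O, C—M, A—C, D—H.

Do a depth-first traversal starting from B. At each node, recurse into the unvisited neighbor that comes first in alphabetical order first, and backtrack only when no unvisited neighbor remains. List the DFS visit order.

Visit B
B → C
C → A
A → K
K → F
F → J
J → D
D → H
H → E
E → M
M → I
I → G
I → L
L → N
N → O
L → P
P → Q

B, C, A, K, F, J, D, H, E, M, I, G, L, N, O, P, Q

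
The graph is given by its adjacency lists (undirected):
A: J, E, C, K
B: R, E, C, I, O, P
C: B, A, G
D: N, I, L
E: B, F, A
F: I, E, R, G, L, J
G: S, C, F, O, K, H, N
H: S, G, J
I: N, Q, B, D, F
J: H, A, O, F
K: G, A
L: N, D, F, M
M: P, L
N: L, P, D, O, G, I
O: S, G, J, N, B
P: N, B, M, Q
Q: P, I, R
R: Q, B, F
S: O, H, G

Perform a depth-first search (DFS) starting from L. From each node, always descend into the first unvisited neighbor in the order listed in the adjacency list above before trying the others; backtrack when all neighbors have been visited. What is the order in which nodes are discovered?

L -> N -> P -> B -> R -> Q -> I -> D -> F -> E -> A -> J -> H -> S -> O -> G -> C -> K -> M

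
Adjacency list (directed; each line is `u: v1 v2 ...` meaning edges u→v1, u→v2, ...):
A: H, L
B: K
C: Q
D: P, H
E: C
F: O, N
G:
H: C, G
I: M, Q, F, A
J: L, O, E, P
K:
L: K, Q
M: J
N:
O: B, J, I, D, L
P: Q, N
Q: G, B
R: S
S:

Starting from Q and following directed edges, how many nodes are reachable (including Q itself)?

4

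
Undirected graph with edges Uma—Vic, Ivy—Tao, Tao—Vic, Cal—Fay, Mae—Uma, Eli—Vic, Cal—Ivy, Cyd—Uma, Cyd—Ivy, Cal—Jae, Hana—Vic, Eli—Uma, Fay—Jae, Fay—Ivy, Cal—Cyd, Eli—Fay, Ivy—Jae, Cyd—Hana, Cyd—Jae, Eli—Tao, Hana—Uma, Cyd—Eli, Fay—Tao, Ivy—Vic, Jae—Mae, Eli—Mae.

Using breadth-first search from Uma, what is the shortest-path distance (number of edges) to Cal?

Level 0: Uma
Level 1: Cyd, Eli, Hana, Mae, Vic
Level 2: Cal, Fay, Ivy, Jae, Tao
Cal first appears at level 2.

2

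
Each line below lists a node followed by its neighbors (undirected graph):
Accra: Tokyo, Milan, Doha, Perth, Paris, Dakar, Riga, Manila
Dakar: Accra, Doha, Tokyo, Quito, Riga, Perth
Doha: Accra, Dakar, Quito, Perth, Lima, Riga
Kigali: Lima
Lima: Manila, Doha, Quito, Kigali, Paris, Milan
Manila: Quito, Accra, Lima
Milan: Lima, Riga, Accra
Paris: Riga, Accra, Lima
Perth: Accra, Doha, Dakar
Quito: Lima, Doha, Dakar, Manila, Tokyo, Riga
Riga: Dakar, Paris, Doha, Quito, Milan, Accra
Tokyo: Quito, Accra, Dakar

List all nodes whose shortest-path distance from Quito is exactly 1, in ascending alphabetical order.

Level 0: Quito
Level 1: Dakar, Doha, Lima, Manila, Riga, Tokyo
Level 2: Accra, Kigali, Milan, Paris, Perth

Dakar, Doha, Lima, Manila, Riga, Tokyo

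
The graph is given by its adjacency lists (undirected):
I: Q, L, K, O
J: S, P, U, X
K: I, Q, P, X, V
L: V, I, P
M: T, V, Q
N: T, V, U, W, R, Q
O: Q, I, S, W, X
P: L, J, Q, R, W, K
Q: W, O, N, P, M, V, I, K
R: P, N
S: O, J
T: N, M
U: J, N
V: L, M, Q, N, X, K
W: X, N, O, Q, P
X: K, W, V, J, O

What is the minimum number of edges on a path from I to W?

Level 0: I
Level 1: K, L, O, Q
Level 2: M, N, P, S, V, W, X
Level 3: J, R, T, U
W first appears at level 2.

2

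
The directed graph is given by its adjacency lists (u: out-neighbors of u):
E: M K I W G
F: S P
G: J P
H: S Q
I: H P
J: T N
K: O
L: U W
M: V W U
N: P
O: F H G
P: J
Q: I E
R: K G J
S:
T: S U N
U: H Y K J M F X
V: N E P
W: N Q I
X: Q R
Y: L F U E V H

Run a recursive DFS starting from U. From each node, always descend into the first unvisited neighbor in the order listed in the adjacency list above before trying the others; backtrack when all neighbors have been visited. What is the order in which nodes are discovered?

Visit U
U → H
H → S
H → Q
Q → I
I → P
P → J
J → T
T → N
Q → E
E → M
M → V
M → W
E → K
K → O
O → F
O → G
U → Y
Y → L
U → X
X → R

U, H, S, Q, I, P, J, T, N, E, M, V, W, K, O, F, G, Y, L, X, R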